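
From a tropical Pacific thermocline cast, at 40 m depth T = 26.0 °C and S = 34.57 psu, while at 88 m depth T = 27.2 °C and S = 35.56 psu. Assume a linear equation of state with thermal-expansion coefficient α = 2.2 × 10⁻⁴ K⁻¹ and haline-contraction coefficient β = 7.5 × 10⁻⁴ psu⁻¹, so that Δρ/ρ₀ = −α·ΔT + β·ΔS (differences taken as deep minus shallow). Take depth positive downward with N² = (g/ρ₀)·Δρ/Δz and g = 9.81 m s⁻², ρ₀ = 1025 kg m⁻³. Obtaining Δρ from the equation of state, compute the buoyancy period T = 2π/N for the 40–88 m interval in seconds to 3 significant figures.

ΔT = +1.2 K, ΔS = +0.99 psu (deep − shallow).
Δρ/ρ₀ = −αΔT + βΔS = -2.64 × 10⁻⁴ + 7.425 × 10⁻⁴ = 4.785 × 10⁻⁴, so Δρ ≈ 0.4905 kg m⁻³.
N² = (g/ρ₀)·Δρ/Δz = g·(Δρ/ρ₀)/Δz = 9.81 × 4.785 × 10⁻⁴ / 48 = 9.7793 × 10⁻⁵ s⁻².
N = √(9.7793 × 10⁻⁵) = 9.8890 × 10⁻³ rad s⁻¹ → T = 2π/N = 635.37 s ≈ 635 s.

635 s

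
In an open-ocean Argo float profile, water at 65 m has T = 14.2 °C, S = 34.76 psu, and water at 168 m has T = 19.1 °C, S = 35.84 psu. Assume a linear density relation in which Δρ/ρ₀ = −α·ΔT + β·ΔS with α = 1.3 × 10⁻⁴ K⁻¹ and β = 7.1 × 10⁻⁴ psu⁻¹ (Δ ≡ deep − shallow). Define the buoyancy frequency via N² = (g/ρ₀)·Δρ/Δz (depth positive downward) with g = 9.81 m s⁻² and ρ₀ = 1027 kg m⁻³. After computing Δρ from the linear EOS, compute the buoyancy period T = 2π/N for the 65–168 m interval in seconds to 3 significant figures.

ΔT = +4.9 K, ΔS = +1.08 psu (deep − shallow).
Δρ/ρ₀ = −αΔT + βΔS = -6.37 × 10⁻⁴ + 7.668 × 10⁻⁴ = 1.298 × 10⁻⁴, so Δρ ≈ 0.1333 kg m⁻³.
N² = (g/ρ₀)·Δρ/Δz = g·(Δρ/ρ₀)/Δz = 9.81 × 1.298 × 10⁻⁴ / 103 = 1.2363 × 10⁻⁵ s⁻².
N = √(1.2363 × 10⁻⁵) = 3.5161 × 10⁻³ rad s⁻¹ → T = 2π/N = 1.7870 × 10³ s ≈ 1.79 × 10³ s.

1.79 × 10³ s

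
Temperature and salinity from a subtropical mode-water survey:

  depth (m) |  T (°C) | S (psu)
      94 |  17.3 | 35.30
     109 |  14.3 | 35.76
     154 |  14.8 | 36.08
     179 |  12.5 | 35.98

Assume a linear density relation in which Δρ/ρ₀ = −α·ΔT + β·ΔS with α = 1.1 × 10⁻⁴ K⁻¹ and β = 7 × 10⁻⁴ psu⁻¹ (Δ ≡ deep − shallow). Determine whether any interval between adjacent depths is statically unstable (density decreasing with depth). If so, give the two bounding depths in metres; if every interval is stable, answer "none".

Evaluate Δρ/ρ₀ = −αΔT + βΔS across each adjacent pair:
  94–109 m: −αΔT+βΔS = −(1.1 × 10⁻⁴)(-3.0)+(7 × 10⁻⁴)(+0.46) = 6.5 × 10⁻⁴ → stable
  109–154 m: −αΔT+βΔS = −(1.1 × 10⁻⁴)(+0.5)+(7 × 10⁻⁴)(+0.32) = 1.7 × 10⁻⁴ → stable
  154–179 m: −αΔT+βΔS = −(1.1 × 10⁻⁴)(-2.3)+(7 × 10⁻⁴)(-0.10) = 1.8 × 10⁻⁴ → stable
Every interval has Δρ > 0: the column is stably stratified throughout.

none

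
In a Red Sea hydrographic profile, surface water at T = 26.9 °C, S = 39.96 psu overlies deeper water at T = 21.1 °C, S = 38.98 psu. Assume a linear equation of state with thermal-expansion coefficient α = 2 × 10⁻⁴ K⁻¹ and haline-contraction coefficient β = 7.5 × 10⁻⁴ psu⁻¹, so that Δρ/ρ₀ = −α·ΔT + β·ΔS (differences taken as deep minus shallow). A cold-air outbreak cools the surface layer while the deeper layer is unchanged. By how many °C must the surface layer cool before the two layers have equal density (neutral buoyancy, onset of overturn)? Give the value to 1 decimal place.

Neutral buoyancy requires Δρ = 0, i.e. −α(T_deep − T_surf′) + β(S_deep − S_surf) = 0.
T_surf′ = T_deep − (β/α)·ΔS = 21.1 − (7.5 × 10⁻⁴/2 × 10⁻⁴)·(-0.98) = 24.775 °C.
Cooling required: 26.9 − (24.775) = 2.125 °C.

2.1 °C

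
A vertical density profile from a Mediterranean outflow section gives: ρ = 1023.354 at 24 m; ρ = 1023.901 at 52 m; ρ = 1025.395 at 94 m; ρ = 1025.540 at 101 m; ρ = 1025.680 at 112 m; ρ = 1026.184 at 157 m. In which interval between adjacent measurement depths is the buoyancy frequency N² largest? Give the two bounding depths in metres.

Compute the density gradient over each adjacent pair:
  24–52 m: Δρ/Δz = 0.547/28 = 0.020 kg m⁻⁴
  52–94 m: Δρ/Δz = 1.494/42 = 0.036 kg m⁻⁴
  94–101 m: Δρ/Δz = 0.145/7 = 0.021 kg m⁻⁴
  101–112 m: Δρ/Δz = 0.140/11 = 0.013 kg m⁻⁴
  112–157 m: Δρ/Δz = 0.504/45 = 0.011 kg m⁻⁴
The largest gradient is in the 52–94 m interval — the pycnocline.

52–94 m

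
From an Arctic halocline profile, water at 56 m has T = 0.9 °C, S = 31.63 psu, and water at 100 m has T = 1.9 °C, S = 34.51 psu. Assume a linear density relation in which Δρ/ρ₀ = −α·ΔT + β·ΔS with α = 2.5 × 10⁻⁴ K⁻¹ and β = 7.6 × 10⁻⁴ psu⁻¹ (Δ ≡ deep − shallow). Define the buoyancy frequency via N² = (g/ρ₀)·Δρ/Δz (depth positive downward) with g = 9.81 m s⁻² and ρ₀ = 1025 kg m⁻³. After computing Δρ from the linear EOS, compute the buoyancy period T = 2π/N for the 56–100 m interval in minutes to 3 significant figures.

5.04 min

ΔT = +1.0 K, ΔS = +2.88 psu (deep − shallow).
Δρ/ρ₀ = −αΔT + βΔS = -2.50 × 10⁻⁴ + 2.1888 × 10⁻³ = 1.9388 × 10⁻³, so Δρ ≈ 1.987 kg m⁻³.
N² = (g/ρ₀)·Δρ/Δz = g·(Δρ/ρ₀)/Δz = 9.81 × 1.9388 × 10⁻³ / 44 = 4.3226 × 10⁻⁴ s⁻².
N = √(4.3226 × 10⁻⁴) = 0.020791 rad s⁻¹ → T = 2π/N = 302.21 s = 5.0368 min ≈ 5.04 min.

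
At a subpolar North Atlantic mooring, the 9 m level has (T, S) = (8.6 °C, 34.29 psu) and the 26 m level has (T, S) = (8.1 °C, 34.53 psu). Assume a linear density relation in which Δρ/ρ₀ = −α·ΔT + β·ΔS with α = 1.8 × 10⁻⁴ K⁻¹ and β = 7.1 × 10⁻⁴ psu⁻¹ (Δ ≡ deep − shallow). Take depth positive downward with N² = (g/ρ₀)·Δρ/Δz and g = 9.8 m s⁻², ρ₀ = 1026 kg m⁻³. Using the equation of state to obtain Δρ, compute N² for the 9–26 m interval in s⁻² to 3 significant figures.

1.50 × 10⁻⁴ s⁻²

ΔT = -0.5 K, ΔS = +0.24 psu (deep − shallow).
Δρ/ρ₀ = −αΔT + βΔS = 9.00 × 10⁻⁵ + 1.704 × 10⁻⁴ = 2.604 × 10⁻⁴, so Δρ ≈ 0.2672 kg m⁻³.
N² = (g/ρ₀)·Δρ/Δz = g·(Δρ/ρ₀)/Δz = 9.8 × 2.604 × 10⁻⁴ / 17 = 1.5011 × 10⁻⁴ s⁻² ≈ 1.50 × 10⁻⁴ s⁻².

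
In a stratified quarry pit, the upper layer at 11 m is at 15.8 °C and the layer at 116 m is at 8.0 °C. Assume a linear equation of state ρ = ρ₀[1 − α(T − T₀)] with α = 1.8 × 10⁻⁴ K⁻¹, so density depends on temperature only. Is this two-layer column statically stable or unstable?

stable

ΔT = 8.0 − 15.8 = -7.8 K, so Δρ/ρ₀ = −αΔT = 1.404 × 10⁻³.
Δρ/ρ₀ > 0, so Δρ > 0: deeper water is denser → statically stable.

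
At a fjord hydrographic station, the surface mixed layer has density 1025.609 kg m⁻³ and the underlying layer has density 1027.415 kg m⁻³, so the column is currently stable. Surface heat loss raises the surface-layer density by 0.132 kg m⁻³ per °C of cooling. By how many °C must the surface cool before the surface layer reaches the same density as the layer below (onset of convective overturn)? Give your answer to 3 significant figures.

13.7 °C

Density deficit of the surface layer: 1027.415 − 1025.609 = 1.806 kg m⁻³.
Required change = 1.806 / 0.132 = 13.7 °C.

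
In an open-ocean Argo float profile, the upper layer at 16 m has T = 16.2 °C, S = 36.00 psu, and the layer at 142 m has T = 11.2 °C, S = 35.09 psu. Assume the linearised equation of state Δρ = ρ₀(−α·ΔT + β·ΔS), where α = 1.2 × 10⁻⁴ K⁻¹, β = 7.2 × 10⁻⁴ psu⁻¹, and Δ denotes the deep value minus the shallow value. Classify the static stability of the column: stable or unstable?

ΔT = 11.2 − 16.2 = -5.0 K and ΔS = 35.09 − 36.00 = -0.91 psu (deep − shallow).
−αΔT = 6.00 × 10⁻⁴; βΔS = -6.552 × 10⁻⁴; sum Δρ/ρ₀ = -5.52 × 10⁻⁵.
Δρ/ρ₀ < 0, so Δρ < 0: deeper water is lighter → statically unstable; the column would overturn.

unstable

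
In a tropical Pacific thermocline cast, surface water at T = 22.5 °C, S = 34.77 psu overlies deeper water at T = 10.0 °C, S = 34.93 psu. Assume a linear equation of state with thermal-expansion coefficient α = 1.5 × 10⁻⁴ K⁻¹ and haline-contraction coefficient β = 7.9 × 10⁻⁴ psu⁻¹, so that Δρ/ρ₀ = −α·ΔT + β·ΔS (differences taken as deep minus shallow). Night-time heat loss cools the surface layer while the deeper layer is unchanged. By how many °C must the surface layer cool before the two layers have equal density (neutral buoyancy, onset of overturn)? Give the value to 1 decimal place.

Neutral buoyancy requires Δρ = 0, i.e. −α(T_deep − T_surf′) + β(S_deep − S_surf) = 0.
T_surf′ = T_deep − (β/α)·ΔS = 10.0 − (7.9 × 10⁻⁴/1.5 × 10⁻⁴)·(+0.16) = 9.157 °C.
Cooling required: 22.5 − (9.157) = 13.343 °C.

13.3 °C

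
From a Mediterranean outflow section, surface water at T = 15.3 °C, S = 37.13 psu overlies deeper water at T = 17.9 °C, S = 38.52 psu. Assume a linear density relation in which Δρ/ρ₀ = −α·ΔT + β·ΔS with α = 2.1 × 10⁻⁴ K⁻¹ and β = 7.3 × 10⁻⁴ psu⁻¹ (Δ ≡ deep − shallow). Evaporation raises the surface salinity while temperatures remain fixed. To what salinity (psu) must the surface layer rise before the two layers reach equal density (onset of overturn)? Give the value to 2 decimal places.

37.77 psu

Neutral buoyancy requires −α(T_deep − T_surf) + β(S_deep − S_surf′) = 0.
S_surf′ = S_deep − (α/β)·ΔT = 38.52 − (2.1 × 10⁻⁴/7.3 × 10⁻⁴)·(+2.6) = 37.7721 psu.
Increase required: 37.7721 − 37.13 = 0.6421 psu.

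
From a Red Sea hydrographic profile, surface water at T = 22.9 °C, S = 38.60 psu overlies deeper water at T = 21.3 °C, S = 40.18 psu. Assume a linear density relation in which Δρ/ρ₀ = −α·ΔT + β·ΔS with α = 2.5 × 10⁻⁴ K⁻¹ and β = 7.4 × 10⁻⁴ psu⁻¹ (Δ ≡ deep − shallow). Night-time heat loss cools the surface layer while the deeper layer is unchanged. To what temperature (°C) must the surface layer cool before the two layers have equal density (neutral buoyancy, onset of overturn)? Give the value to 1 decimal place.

Neutral buoyancy requires Δρ = 0, i.e. −α(T_deep − T_surf′) + β(S_deep − S_surf) = 0.
T_surf′ = T_deep − (β/α)·ΔS = 21.3 − (7.4 × 10⁻⁴/2.5 × 10⁻⁴)·(+1.58) = 16.623 °C.
Cooling required: 22.9 − (16.623) = 6.277 °C.

16.6 °C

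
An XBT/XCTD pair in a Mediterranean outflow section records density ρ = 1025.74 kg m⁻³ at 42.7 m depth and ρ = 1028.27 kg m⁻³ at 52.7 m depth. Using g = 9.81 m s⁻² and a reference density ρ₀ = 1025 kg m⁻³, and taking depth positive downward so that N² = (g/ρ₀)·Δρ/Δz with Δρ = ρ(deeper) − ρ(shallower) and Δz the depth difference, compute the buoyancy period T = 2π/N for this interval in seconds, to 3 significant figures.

128 s

Δρ = 1028.27 − 1025.74 = 2.53 kg m⁻³ over Δz = 52.7 − 42.7 = 10 m.
N² = (9.81/1025) × (2.53/10) = 2.4214 × 10⁻³ s⁻².
N = √(2.4214 × 10⁻³) = 0.049208 rad s⁻¹, so T = 2π/N = 127.69 s ≈ 128 s.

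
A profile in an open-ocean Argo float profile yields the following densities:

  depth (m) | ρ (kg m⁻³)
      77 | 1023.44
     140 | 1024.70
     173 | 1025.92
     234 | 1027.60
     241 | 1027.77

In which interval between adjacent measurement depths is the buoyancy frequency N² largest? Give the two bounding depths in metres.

Compute the density gradient over each adjacent pair:
  77–140 m: Δρ/Δz = 1.26/63 = 0.020 kg m⁻⁴
  140–173 m: Δρ/Δz = 1.22/33 = 0.037 kg m⁻⁴
  173–234 m: Δρ/Δz = 1.68/61 = 0.028 kg m⁻⁴
  234–241 m: Δρ/Δz = 0.17/7 = 0.024 kg m⁻⁴
The largest gradient is in the 140–173 m interval — the pycnocline.

140–173 m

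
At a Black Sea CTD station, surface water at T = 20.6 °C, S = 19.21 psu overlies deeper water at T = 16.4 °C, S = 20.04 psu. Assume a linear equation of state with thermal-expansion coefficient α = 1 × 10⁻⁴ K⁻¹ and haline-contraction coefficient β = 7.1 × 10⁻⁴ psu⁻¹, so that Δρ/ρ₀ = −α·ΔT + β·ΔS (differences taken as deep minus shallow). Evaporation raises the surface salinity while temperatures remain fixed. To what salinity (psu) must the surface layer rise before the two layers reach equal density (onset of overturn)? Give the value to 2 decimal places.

Neutral buoyancy requires −α(T_deep − T_surf) + β(S_deep − S_surf′) = 0.
S_surf′ = S_deep − (α/β)·ΔT = 20.04 − (1 × 10⁻⁴/7.1 × 10⁻⁴)·(-4.2) = 20.6315 psu.
Increase required: 20.6315 − 19.21 = 1.4215 psu.

20.63 psu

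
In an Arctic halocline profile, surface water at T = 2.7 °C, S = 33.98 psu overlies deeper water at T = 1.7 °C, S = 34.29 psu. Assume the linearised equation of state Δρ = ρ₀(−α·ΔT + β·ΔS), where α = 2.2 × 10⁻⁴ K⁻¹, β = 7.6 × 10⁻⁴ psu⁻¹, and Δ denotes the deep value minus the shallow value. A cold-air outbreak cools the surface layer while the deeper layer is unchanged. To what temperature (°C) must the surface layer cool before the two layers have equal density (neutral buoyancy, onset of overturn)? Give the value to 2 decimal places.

0.63 °C

Neutral buoyancy requires Δρ = 0, i.e. −α(T_deep − T_surf′) + β(S_deep − S_surf) = 0.
T_surf′ = T_deep − (β/α)·ΔS = 1.7 − (7.6 × 10⁻⁴/2.2 × 10⁻⁴)·(+0.31) = 0.6291 °C.
Cooling required: 2.7 − (0.6291) = 2.0709 °C.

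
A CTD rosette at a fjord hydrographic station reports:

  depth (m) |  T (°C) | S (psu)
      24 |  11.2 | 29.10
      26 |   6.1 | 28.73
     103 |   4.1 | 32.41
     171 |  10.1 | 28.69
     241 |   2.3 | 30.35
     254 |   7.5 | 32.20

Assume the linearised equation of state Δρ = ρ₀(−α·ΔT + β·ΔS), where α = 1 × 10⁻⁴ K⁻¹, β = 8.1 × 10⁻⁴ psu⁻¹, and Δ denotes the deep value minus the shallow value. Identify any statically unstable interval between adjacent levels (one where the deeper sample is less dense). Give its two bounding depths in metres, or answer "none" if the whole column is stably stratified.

103–171 m

Evaluate Δρ/ρ₀ = −αΔT + βΔS across each adjacent pair:
  24–26 m: −αΔT+βΔS = −(1 × 10⁻⁴)(-5.1)+(8.1 × 10⁻⁴)(-0.37) = 2.1 × 10⁻⁴ → stable
  26–103 m: −αΔT+βΔS = −(1 × 10⁻⁴)(-2.0)+(8.1 × 10⁻⁴)(+3.68) = 3.2 × 10⁻³ → stable
  103–171 m: −αΔT+βΔS = −(1 × 10⁻⁴)(+6.0)+(8.1 × 10⁻⁴)(-3.72) = -3.6 × 10⁻³ → UNSTABLE
  171–241 m: −αΔT+βΔS = −(1 × 10⁻⁴)(-7.8)+(8.1 × 10⁻⁴)(+1.66) = 2.1 × 10⁻³ → stable
  241–254 m: −αΔT+βΔS = −(1 × 10⁻⁴)(+5.2)+(8.1 × 10⁻⁴)(+1.85) = 9.8 × 10⁻⁴ → stable
The 103–171 m interval has Δρ < 0: lighter water underlies denser water.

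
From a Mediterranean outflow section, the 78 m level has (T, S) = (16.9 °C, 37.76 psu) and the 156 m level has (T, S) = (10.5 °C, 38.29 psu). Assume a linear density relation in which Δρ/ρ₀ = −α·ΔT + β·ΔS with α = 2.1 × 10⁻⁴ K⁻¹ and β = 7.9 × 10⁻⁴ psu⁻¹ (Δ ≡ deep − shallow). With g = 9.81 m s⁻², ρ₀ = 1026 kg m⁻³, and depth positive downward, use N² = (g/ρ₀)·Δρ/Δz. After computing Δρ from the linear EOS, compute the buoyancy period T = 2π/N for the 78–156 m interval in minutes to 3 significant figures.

7.03 min

ΔT = -6.4 K, ΔS = +0.53 psu (deep − shallow).
Δρ/ρ₀ = −αΔT + βΔS = 1.344 × 10⁻³ + 4.187 × 10⁻⁴ = 1.7627 × 10⁻³, so Δρ ≈ 1.809 kg m⁻³.
N² = (g/ρ₀)·Δρ/Δz = g·(Δρ/ρ₀)/Δz = 9.81 × 1.7627 × 10⁻³ / 78 = 2.2169 × 10⁻⁴ s⁻².
N = √(2.2169 × 10⁻⁴) = 0.014889 rad s⁻¹ → T = 2π/N = 422.00 s = 7.0333 min ≈ 7.03 min.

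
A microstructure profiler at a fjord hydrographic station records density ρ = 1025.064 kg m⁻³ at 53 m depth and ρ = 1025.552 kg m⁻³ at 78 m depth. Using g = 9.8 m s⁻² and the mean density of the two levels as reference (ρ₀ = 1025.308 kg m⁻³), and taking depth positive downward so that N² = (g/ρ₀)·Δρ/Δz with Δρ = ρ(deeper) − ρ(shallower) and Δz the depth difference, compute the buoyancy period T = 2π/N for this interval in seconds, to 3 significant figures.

460 s

Δρ = 1025.552 − 1025.064 = 0.488 kg m⁻³ over Δz = 78 − 53 = 25 m.
N² = (9.8/1025.308) × (0.488/25) = 1.8657 × 10⁻⁴ s⁻².
N = √(1.8657 × 10⁻⁴) = 0.013659 rad s⁻¹, so T = 2π/N = 460.00 s ≈ 460 s.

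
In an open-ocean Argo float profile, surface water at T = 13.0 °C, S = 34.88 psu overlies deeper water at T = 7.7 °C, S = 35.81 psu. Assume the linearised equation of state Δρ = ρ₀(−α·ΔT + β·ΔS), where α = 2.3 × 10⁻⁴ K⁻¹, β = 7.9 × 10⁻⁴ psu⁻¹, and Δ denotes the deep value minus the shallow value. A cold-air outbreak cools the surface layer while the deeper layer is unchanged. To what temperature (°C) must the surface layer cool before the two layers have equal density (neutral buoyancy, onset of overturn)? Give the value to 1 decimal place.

Neutral buoyancy requires Δρ = 0, i.e. −α(T_deep − T_surf′) + β(S_deep − S_surf) = 0.
T_surf′ = T_deep − (β/α)·ΔS = 7.7 − (7.9 × 10⁻⁴/2.3 × 10⁻⁴)·(+0.93) = 4.506 °C.
Cooling required: 13.0 − (4.506) = 8.494 °C.

4.5 °C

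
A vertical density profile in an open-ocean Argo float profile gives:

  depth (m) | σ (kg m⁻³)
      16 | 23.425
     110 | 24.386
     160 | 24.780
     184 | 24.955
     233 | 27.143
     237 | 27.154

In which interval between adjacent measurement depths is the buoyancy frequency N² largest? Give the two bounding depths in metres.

Compute the density gradient over each adjacent pair:
  16–110 m: Δρ/Δz = 0.961/94 = 0.010 kg m⁻⁴
  110–160 m: Δρ/Δz = 0.394/50 = 7.9 × 10⁻³ kg m⁻⁴
  160–184 m: Δρ/Δz = 0.175/24 = 7.3 × 10⁻³ kg m⁻⁴
  184–233 m: Δρ/Δz = 2.188/49 = 0.045 kg m⁻⁴
  233–237 m: Δρ/Δz = 0.011/4 = 2.7 × 10⁻³ kg m⁻⁴
The largest gradient is in the 184–233 m interval — the pycnocline.

184–233 m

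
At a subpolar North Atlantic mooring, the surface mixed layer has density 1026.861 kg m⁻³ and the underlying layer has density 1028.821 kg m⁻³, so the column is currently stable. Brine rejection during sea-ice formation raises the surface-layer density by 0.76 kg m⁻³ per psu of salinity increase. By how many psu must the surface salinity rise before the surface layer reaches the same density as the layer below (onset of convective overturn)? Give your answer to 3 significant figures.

Density deficit of the surface layer: 1028.821 − 1026.861 = 1.96 kg m⁻³.
Required change = 1.96 / 0.76 = 2.58 psu.

2.58 psu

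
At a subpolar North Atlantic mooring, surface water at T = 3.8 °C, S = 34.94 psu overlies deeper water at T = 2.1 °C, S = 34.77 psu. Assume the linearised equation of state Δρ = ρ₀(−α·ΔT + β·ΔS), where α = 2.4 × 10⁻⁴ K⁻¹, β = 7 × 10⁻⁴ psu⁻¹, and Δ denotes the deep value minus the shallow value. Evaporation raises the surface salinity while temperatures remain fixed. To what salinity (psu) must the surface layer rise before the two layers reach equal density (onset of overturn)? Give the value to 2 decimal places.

Neutral buoyancy requires −α(T_deep − T_surf) + β(S_deep − S_surf′) = 0.
S_surf′ = S_deep − (α/β)·ΔT = 34.77 − (2.4 × 10⁻⁴/7 × 10⁻⁴)·(-1.7) = 35.3529 psu.
Increase required: 35.3529 − 34.94 = 0.4129 psu.

35.35 psu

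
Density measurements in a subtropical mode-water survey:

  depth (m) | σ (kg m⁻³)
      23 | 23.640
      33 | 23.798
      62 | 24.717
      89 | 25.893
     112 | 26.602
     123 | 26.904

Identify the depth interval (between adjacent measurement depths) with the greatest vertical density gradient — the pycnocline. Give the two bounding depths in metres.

62–89 m

Compute the density gradient over each adjacent pair:
  23–33 m: Δρ/Δz = 0.158/10 = 0.016 kg m⁻⁴
  33–62 m: Δρ/Δz = 0.919/29 = 0.032 kg m⁻⁴
  62–89 m: Δρ/Δz = 1.176/27 = 0.044 kg m⁻⁴
  89–112 m: Δρ/Δz = 0.709/23 = 0.031 kg m⁻⁴
  112–123 m: Δρ/Δz = 0.302/11 = 0.027 kg m⁻⁴
The largest gradient is in the 62–89 m interval — the pycnocline.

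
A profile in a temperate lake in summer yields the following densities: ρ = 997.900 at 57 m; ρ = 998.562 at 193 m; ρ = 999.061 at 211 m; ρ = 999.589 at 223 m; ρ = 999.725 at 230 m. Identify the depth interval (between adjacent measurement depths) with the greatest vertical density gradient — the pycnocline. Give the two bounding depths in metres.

Compute the density gradient over each adjacent pair:
  57–193 m: Δρ/Δz = 0.662/136 = 4.9 × 10⁻³ kg m⁻⁴
  193–211 m: Δρ/Δz = 0.499/18 = 0.028 kg m⁻⁴
  211–223 m: Δρ/Δz = 0.528/12 = 0.044 kg m⁻⁴
  223–230 m: Δρ/Δz = 0.136/7 = 0.019 kg m⁻⁴
The largest gradient is in the 211–223 m interval — the pycnocline.

211–223 m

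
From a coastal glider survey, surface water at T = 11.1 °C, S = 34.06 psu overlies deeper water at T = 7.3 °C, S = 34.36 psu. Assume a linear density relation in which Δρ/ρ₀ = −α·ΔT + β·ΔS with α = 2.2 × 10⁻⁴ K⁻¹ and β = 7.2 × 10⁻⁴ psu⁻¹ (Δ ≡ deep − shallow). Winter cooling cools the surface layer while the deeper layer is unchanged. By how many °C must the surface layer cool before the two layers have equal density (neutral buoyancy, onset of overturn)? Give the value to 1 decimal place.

Neutral buoyancy requires Δρ = 0, i.e. −α(T_deep − T_surf′) + β(S_deep − S_surf) = 0.
T_surf′ = T_deep − (β/α)·ΔS = 7.3 − (7.2 × 10⁻⁴/2.2 × 10⁻⁴)·(+0.30) = 6.318 °C.
Cooling required: 11.1 − (6.318) = 4.782 °C.

4.8 °C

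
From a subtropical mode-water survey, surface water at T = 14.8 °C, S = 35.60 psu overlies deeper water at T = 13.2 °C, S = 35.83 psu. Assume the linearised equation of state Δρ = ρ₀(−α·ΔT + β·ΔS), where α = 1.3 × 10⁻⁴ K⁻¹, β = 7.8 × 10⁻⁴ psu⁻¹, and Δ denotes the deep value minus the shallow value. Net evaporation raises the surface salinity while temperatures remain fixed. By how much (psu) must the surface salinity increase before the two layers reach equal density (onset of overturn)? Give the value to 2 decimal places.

0.50 psu

Neutral buoyancy requires −α(T_deep − T_surf) + β(S_deep − S_surf′) = 0.
S_surf′ = S_deep − (α/β)·ΔT = 35.83 − (1.3 × 10⁻⁴/7.8 × 10⁻⁴)·(-1.6) = 36.0967 psu.
Increase required: 36.0967 − 35.60 = 0.4967 psu.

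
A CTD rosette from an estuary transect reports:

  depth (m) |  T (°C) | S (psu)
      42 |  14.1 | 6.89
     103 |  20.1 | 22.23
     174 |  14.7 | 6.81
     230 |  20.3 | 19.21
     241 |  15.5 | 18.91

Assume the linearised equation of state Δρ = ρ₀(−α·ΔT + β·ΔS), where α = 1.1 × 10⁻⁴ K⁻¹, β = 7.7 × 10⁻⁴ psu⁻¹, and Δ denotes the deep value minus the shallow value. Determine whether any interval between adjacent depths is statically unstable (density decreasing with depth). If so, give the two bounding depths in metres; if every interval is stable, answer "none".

103–174 m

Evaluate Δρ/ρ₀ = −αΔT + βΔS across each adjacent pair:
  42–103 m: −αΔT+βΔS = −(1.1 × 10⁻⁴)(+6.0)+(7.7 × 10⁻⁴)(+15.34) = 0.011 → stable
  103–174 m: −αΔT+βΔS = −(1.1 × 10⁻⁴)(-5.4)+(7.7 × 10⁻⁴)(-15.42) = -0.011 → UNSTABLE
  174–230 m: −αΔT+βΔS = −(1.1 × 10⁻⁴)(+5.6)+(7.7 × 10⁻⁴)(+12.40) = 8.9 × 10⁻³ → stable
  230–241 m: −αΔT+βΔS = −(1.1 × 10⁻⁴)(-4.8)+(7.7 × 10⁻⁴)(-0.30) = 3.0 × 10⁻⁴ → stable
The 103–174 m interval has Δρ < 0: lighter water underlies denser water.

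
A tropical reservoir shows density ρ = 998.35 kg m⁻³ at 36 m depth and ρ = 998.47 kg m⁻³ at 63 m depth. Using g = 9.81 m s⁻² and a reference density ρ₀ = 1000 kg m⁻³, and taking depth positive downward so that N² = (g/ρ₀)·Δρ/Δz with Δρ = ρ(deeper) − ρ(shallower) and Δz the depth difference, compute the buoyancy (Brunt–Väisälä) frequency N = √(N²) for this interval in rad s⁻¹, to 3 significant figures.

Δρ = 998.47 − 998.35 = 0.12 kg m⁻³ over Δz = 63 − 36 = 27 m.
N² = (9.81/1000) × (0.12/27) = 4.3600 × 10⁻⁵ s⁻².
N = √(4.3600 × 10⁻⁵) = 6.6030 × 10⁻³ rad s⁻¹ ≈ 6.60 × 10⁻³ rad s⁻¹.

6.60 × 10⁻³ rad s⁻¹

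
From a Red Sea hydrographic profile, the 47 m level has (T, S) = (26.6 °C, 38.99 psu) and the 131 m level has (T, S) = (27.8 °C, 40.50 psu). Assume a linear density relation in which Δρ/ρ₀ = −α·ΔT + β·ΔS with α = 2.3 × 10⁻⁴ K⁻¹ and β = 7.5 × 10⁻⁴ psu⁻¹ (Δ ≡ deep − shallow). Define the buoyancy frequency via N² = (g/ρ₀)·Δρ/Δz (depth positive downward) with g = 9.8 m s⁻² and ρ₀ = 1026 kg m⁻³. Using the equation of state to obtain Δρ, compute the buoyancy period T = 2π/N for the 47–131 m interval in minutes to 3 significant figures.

10.5 min

ΔT = +1.2 K, ΔS = +1.51 psu (deep − shallow).
Δρ/ρ₀ = −αΔT + βΔS = -2.76 × 10⁻⁴ + 1.1325 × 10⁻³ = 8.565 × 10⁻⁴, so Δρ ≈ 0.8788 kg m⁻³.
N² = (g/ρ₀)·Δρ/Δz = g·(Δρ/ρ₀)/Δz = 9.8 × 8.565 × 10⁻⁴ / 84 = 9.9925 × 10⁻⁵ s⁻².
N = √(9.9925 × 10⁻⁵) = 9.9962 × 10⁻³ rad s⁻¹ → T = 2π/N = 628.56 s = 10.476 min ≈ 10.5 min.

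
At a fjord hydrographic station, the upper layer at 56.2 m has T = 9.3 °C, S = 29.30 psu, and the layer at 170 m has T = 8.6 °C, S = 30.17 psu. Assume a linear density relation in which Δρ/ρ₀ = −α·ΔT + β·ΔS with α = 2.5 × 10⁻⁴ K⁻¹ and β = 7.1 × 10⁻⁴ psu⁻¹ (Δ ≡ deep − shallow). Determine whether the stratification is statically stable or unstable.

stable

ΔT = 8.6 − 9.3 = -0.7 K and ΔS = 30.17 − 29.30 = +0.87 psu (deep − shallow).
−αΔT = 1.75 × 10⁻⁴; βΔS = 6.177 × 10⁻⁴; sum Δρ/ρ₀ = 7.927 × 10⁻⁴.
Δρ/ρ₀ > 0, so Δρ > 0: deeper water is denser → statically stable.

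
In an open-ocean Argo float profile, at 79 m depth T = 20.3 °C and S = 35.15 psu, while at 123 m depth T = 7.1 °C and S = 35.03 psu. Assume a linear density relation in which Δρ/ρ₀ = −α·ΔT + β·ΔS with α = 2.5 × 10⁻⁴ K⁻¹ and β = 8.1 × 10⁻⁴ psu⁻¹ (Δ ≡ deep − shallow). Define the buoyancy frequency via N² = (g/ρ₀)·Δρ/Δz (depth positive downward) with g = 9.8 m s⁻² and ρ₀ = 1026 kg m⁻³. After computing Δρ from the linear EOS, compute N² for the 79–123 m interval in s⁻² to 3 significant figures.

ΔT = -13.2 K, ΔS = -0.12 psu (deep − shallow).
Δρ/ρ₀ = −αΔT + βΔS = 3.30 × 10⁻³ − 9.72 × 10⁻⁵ = 3.2028 × 10⁻³, so Δρ ≈ 3.286 kg m⁻³.
N² = (g/ρ₀)·Δρ/Δz = g·(Δρ/ρ₀)/Δz = 9.8 × 3.2028 × 10⁻³ / 44 = 7.1335 × 10⁻⁴ s⁻² ≈ 7.13 × 10⁻⁴ s⁻².

7.13 × 10⁻⁴ s⁻²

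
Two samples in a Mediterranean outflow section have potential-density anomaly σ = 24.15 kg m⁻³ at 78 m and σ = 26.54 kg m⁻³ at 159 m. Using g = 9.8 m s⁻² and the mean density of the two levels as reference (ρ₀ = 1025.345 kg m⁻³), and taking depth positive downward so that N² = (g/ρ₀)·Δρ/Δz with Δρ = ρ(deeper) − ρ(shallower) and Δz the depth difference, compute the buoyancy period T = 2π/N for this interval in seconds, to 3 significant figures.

374 s

Δρ = 1026.54 − 1024.15 = 2.39 kg m⁻³ over Δz = 159 − 78 = 81 m.
N² = (9.8/1025.345) × (2.39/81) = 2.8201 × 10⁻⁴ s⁻².
N = √(2.8201 × 10⁻⁴) = 0.016793 rad s⁻¹, so T = 2π/N = 374.16 s ≈ 374 s.
A positive N² confirms static stability across the interval.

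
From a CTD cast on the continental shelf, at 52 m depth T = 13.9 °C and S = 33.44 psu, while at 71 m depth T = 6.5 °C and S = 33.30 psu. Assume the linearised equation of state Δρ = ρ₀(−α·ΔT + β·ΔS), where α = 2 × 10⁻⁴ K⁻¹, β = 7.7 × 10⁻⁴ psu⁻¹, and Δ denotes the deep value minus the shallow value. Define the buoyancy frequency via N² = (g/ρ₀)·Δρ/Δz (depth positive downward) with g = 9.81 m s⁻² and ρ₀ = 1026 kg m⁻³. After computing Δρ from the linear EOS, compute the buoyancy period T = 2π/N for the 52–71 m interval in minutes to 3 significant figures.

ΔT = -7.4 K, ΔS = -0.14 psu (deep − shallow).
Δρ/ρ₀ = −αΔT + βΔS = 1.48 × 10⁻³ − 1.078 × 10⁻⁴ = 1.3722 × 10⁻³, so Δρ ≈ 1.408 kg m⁻³.
N² = (g/ρ₀)·Δρ/Δz = g·(Δρ/ρ₀)/Δz = 9.81 × 1.3722 × 10⁻³ / 19 = 7.0849 × 10⁻⁴ s⁻².
N = √(7.0849 × 10⁻⁴) = 0.026617 rad s⁻¹ → T = 2π/N = 236.06 s = 3.9343 min ≈ 3.93 min.

3.93 min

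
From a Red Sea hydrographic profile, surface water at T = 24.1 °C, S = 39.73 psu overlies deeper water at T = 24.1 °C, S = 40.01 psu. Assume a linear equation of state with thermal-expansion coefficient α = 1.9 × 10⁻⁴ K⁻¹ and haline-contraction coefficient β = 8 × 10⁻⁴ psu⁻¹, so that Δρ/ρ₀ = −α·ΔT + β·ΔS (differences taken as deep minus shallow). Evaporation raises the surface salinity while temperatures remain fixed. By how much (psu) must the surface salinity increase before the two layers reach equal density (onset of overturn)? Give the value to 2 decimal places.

0.28 psu

Neutral buoyancy requires −α(T_deep − T_surf) + β(S_deep − S_surf′) = 0.
S_surf′ = S_deep − (α/β)·ΔT = 40.01 − (1.9 × 10⁻⁴/8 × 10⁻⁴)·(+0.0) = 40.0100 psu.
Increase required: 40.0100 − 39.73 = 0.2800 psu.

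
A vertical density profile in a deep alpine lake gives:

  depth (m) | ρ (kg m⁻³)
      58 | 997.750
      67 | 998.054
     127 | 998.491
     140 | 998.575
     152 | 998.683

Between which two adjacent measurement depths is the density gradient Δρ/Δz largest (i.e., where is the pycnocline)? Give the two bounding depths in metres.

58–67 m

Compute the density gradient over each adjacent pair:
  58–67 m: Δρ/Δz = 0.304/9 = 0.034 kg m⁻⁴
  67–127 m: Δρ/Δz = 0.437/60 = 7.3 × 10⁻³ kg m⁻⁴
  127–140 m: Δρ/Δz = 0.084/13 = 6.5 × 10⁻³ kg m⁻⁴
  140–152 m: Δρ/Δz = 0.108/12 = 9.0 × 10⁻³ kg m⁻⁴
The largest gradient is in the 58–67 m interval — the pycnocline.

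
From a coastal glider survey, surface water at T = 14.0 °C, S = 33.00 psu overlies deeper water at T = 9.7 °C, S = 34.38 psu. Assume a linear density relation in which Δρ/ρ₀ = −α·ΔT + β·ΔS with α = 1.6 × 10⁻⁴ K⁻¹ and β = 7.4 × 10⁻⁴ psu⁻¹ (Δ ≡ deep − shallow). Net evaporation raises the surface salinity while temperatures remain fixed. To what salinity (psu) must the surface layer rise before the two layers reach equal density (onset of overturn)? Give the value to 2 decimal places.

Neutral buoyancy requires −α(T_deep − T_surf) + β(S_deep − S_surf′) = 0.
S_surf′ = S_deep − (α/β)·ΔT = 34.38 − (1.6 × 10⁻⁴/7.4 × 10⁻⁴)·(-4.3) = 35.3097 psu.
Increase required: 35.3097 − 33.00 = 2.3097 psu.

35.31 psu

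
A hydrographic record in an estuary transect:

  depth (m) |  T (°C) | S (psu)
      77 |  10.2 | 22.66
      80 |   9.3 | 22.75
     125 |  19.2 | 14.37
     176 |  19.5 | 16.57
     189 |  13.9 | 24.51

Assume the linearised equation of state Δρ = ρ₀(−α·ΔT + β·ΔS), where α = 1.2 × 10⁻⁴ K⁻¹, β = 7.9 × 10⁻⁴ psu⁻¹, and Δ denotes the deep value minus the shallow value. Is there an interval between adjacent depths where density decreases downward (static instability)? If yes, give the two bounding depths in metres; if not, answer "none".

Evaluate Δρ/ρ₀ = −αΔT + βΔS across each adjacent pair:
  77–80 m: −αΔT+βΔS = −(1.2 × 10⁻⁴)(-0.9)+(7.9 × 10⁻⁴)(+0.09) = 1.8 × 10⁻⁴ → stable
  80–125 m: −αΔT+βΔS = −(1.2 × 10⁻⁴)(+9.9)+(7.9 × 10⁻⁴)(-8.38) = -7.8 × 10⁻³ → UNSTABLE
  125–176 m: −αΔT+βΔS = −(1.2 × 10⁻⁴)(+0.3)+(7.9 × 10⁻⁴)(+2.20) = 1.7 × 10⁻³ → stable
  176–189 m: −αΔT+βΔS = −(1.2 × 10⁻⁴)(-5.6)+(7.9 × 10⁻⁴)(+7.94) = 6.9 × 10⁻³ → stable
The 80–125 m interval has Δρ < 0: lighter water underlies denser water.

80–125 m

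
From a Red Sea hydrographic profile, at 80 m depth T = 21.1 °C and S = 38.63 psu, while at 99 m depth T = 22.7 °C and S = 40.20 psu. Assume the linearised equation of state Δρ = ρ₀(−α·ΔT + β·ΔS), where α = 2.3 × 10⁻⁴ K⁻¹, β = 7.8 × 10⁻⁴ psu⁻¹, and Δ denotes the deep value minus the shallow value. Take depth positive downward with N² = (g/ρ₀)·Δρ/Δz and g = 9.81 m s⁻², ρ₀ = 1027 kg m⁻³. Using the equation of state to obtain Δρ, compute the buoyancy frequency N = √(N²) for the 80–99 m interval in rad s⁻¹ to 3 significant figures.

ΔT = +1.6 K, ΔS = +1.57 psu (deep − shallow).
Δρ/ρ₀ = −αΔT + βΔS = -3.68 × 10⁻⁴ + 1.2246 × 10⁻³ = 8.566 × 10⁻⁴, so Δρ ≈ 0.8797 kg m⁻³.
N² = (g/ρ₀)·Δρ/Δz = g·(Δρ/ρ₀)/Δz = 9.81 × 8.566 × 10⁻⁴ / 19 = 4.4228 × 10⁻⁴ s⁻².
N = √(4.4228 × 10⁻⁴) = 0.021030 rad s⁻¹ ≈ 0.0210 rad s⁻¹.

0.0210 rad s⁻¹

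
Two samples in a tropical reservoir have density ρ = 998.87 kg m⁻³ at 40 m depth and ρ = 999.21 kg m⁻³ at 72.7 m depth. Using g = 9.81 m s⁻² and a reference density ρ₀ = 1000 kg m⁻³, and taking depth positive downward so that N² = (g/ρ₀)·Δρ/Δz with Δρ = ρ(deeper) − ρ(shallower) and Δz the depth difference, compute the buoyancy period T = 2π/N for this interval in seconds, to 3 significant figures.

622 s

Δρ = 999.21 − 998.87 = 0.34 kg m⁻³ over Δz = 72.7 − 40 = 32.7 m.
N² = (9.81/1000) × (0.34/32.7) = 1.0200 × 10⁻⁴ s⁻².
N = √(1.0200 × 10⁻⁴) = 0.010100 rad s⁻¹, so T = 2π/N = 622.10 s ≈ 622 s.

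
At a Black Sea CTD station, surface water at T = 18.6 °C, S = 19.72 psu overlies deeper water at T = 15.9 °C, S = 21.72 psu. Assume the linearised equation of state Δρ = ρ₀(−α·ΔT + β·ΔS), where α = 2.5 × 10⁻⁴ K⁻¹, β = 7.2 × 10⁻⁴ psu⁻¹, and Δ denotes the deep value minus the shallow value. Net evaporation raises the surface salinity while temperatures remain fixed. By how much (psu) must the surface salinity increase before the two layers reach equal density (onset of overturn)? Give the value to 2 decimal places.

2.94 psu

Neutral buoyancy requires −α(T_deep − T_surf) + β(S_deep − S_surf′) = 0.
S_surf′ = S_deep − (α/β)·ΔT = 21.72 − (2.5 × 10⁻⁴/7.2 × 10⁻⁴)·(-2.7) = 22.6575 psu.
Increase required: 22.6575 − 19.72 = 2.9375 psu.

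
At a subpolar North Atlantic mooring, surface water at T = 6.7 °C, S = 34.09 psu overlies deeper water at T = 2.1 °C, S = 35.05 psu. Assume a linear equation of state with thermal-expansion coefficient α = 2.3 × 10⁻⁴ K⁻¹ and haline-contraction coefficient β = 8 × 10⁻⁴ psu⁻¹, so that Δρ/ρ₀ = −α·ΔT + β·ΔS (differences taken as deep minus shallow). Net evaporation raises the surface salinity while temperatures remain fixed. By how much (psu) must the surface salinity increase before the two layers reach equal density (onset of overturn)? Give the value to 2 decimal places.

2.28 psu

Neutral buoyancy requires −α(T_deep − T_surf) + β(S_deep − S_surf′) = 0.
S_surf′ = S_deep − (α/β)·ΔT = 35.05 − (2.3 × 10⁻⁴/8 × 10⁻⁴)·(-4.6) = 36.3725 psu.
Increase required: 36.3725 − 34.09 = 2.2825 psu.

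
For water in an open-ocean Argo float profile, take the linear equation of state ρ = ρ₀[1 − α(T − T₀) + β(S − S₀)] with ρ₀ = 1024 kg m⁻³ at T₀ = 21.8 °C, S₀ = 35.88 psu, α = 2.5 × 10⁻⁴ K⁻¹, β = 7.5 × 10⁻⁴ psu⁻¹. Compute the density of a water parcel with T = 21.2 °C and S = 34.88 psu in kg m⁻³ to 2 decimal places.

1023.39 kg m⁻³

T − T₀ = -0.6 K, S − S₀ = -1.00 psu.
Bracket = 1 − α·(-0.6) + β·(-1.00) = 1 + (-6.00 × 10⁻⁴) = 0.9994000.
ρ = 1024 × 0.9994000 = 1023.39 kg m⁻³.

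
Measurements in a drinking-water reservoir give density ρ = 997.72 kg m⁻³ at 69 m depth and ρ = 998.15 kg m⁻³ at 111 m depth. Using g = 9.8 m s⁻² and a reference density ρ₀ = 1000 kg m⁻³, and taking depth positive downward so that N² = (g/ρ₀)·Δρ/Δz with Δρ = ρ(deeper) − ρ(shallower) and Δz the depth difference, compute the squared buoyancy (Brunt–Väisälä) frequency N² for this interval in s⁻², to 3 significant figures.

1.00 × 10⁻⁴ s⁻²

Δρ = 998.15 − 997.72 = 0.43 kg m⁻³ over Δz = 111 − 69 = 42 m.
N² = (9.8/1000) × (0.43/42) = 1.0033 × 10⁻⁴ s⁻² ≈ 1.00 × 10⁻⁴ s⁻².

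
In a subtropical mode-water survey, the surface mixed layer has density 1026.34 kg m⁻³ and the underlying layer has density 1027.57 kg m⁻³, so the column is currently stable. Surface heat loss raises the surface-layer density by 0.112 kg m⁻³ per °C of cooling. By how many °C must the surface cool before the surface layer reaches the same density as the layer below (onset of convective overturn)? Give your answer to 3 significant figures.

Density deficit of the surface layer: 1027.57 − 1026.34 = 1.23 kg m⁻³.
Required change = 1.23 / 0.112 = 11.0 °C.

11.0 °C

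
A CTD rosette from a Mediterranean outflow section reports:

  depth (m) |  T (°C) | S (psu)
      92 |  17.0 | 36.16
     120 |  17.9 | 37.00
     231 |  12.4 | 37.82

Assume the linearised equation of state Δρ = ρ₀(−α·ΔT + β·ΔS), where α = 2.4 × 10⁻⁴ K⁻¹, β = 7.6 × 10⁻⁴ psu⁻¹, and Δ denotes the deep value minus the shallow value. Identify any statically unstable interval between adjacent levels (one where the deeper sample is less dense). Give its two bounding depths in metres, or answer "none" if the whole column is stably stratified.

Evaluate Δρ/ρ₀ = −αΔT + βΔS across each adjacent pair:
  92–120 m: −αΔT+βΔS = −(2.4 × 10⁻⁴)(+0.9)+(7.6 × 10⁻⁴)(+0.84) = 4.2 × 10⁻⁴ → stable
  120–231 m: −αΔT+βΔS = −(2.4 × 10⁻⁴)(-5.5)+(7.6 × 10⁻⁴)(+0.82) = 1.9 × 10⁻³ → stable
Every interval has Δρ > 0: the column is stably stratified throughout.

none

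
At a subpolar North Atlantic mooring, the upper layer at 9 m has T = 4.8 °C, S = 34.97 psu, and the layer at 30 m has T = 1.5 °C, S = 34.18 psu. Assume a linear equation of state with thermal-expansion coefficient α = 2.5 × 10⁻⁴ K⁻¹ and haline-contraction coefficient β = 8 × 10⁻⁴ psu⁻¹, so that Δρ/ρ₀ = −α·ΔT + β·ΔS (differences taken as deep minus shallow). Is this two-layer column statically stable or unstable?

ΔT = 1.5 − 4.8 = -3.3 K and ΔS = 34.18 − 34.97 = -0.79 psu (deep − shallow).
−αΔT = 8.25 × 10⁻⁴; βΔS = -6.32 × 10⁻⁴; sum Δρ/ρ₀ = 1.93 × 10⁻⁴.
Δρ/ρ₀ > 0, so Δρ > 0: deeper water is denser → statically stable.

stable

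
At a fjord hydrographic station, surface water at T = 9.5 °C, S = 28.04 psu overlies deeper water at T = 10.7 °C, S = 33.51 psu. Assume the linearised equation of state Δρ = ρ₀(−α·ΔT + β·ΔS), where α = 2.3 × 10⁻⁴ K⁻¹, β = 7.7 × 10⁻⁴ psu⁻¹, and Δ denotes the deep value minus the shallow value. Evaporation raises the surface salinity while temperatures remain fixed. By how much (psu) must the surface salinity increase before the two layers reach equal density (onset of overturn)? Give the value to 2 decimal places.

5.11 psu

Neutral buoyancy requires −α(T_deep − T_surf) + β(S_deep − S_surf′) = 0.
S_surf′ = S_deep − (α/β)·ΔT = 33.51 − (2.3 × 10⁻⁴/7.7 × 10⁻⁴)·(+1.2) = 33.1516 psu.
Increase required: 33.1516 − 28.04 = 5.1116 psu.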